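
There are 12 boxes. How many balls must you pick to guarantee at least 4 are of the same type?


Pigeonhole: to guarantee k in one of n categories, need (k-1)×n + 1.
k = 4, n = 12
Minimum = (4-1) × 12 + 1 = 3 × 12 + 1

37


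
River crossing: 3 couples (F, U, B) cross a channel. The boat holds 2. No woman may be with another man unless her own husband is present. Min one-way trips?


Label couples F, U, B (H = husband, W = wife).
Counting alone: 6 people, the boat carries 2 and someone must bring it back, so each round trip nets at most +1 on the far side until the last crossing → at least 9 trips. The jealousy constraint makes 9 impossible; the shortest valid schedule has 11:
1. WF+WU →  (far: WF,WU; near: HF,HU,HB,WB)
2. WF ←       (far: WU; near: HF,HU,HB,WF,WB)
3. WF+WB →  (far: WF,WU,WB; near: HF,HU,HB)
4. WF ←       (far: WU,WB; near: HF,HU,HB,WF)
5. HU+HB →  (far: HU,WU,HB,WB; near: HF,WF)
6. HU+WU ←  (far: HB,WB; near: HF,WF,HU,WU)
7. HF+HU →  (far: HF,HU,HB,WB; near: WF,WU)
8. WB ←       (far: HF,HU,HB; near: WF,WU,WB)
9. WF+WU →  (far: HF,WF,HU,WU,HB; near: WB)
10. HB ←      (far: HF,WF,HU,WU; near: HB,WB)
11. HB+WB → (far: all six; near: empty)
In every state each wife is either with her husband or with no other man.
Minimum trips = 11

11


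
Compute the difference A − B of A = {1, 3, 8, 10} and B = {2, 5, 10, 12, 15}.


A = {1, 3, 8, 10}
B = {2, 5, 10, 12, 15}
Operation: difference A − B
In A but not B: 1, 3, 8

{1, 3, 8}


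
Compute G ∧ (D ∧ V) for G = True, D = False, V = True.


G = True, D = False, V = True
Step 1: D ∧ V = False AND True = False
Step 2: G ∧ False = True AND False = False
AND is true only when ALL operands are true.

False


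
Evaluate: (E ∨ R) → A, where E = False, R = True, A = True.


E = False, R = True, A = True
Step 1: E ∨ R = False OR True = True
Step 2: (True) → A: false only when antecedent=True and A=False.
Result: True

True


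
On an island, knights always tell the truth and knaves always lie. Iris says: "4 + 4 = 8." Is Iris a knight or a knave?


Statement: "4 + 4 = 8."
Actual: 4 + 4 = 8
Claimed: 8
Statement is TRUE → Iris tells the truth → Knight

Knight


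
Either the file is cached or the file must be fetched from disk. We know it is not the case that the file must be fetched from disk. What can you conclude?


Disjunctive syllogism: P ∨ Q, ¬P ⊢ Q
Disjunction: the file is cached ∨ the file must be fetched from disk
We know it is not the case that the file must be fetched from disk.
By disjunctive syllogism, the other disjunct must be true.

The file is cached


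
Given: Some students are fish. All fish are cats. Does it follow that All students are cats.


Premise 1: Some students are fish.
Premise 2: All fish are cats.
Conclusion: All students are cats.
Fallacy: illicit minor. The minor term (students) is distributed in the conclusion ('All students ...') but undistributed in its premise ('Some students are fish' doesn't cover all students).
Only 'Some students are cats' follows, not 'All'.

Invalid


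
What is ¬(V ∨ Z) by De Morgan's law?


De Morgan's law: ¬(P ∨ Q) ≡ ¬P ∧ ¬Q
¬(V ∨ Z) = ¬V ∧ ¬Z

¬V ∧ ¬Z


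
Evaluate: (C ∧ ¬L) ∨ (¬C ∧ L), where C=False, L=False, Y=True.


C = False, L = False, Y = True
Expression: (C ∧ ¬L) ∨ (¬C ∧ L)
Step 1: ¬L = NOT False = True
Step 2: C ∧ ¬L = False AND True = False
Step 3: ¬C = NOT False = True
Step 4: ¬C ∧ L = True AND False = False
Step 5: (False) ∨ (False) = False OR False = False

False


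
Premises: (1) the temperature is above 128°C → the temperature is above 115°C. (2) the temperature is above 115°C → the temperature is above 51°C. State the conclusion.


Hypothetical syllogism: P → Q, Q → R ⊢ P → R
Premise 1: the temperature is above 128°C → the temperature is above 115°C
Premise 2: the temperature is above 115°C → the temperature is above 51°C
Chain the implications: the middle term (the temperature is above 115°C) links the two.
Conclusion: If the temperature is above 128°C, then the temperature is above 51°C.

If the temperature is above 128°C, then the temperature is above 51°C.


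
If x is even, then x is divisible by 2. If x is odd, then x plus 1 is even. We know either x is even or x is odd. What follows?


Constructive dilemma: (P → Q) ∧ (R → S), P ∨ R ⊢ Q ∨ S
Premise 1: x is even → x is divisible by 2
Premise 2: x is odd → x plus 1 is even
Premise 3: x is even ∨ x is odd
Case 1: Assuming x is even, then by Premise 1, x is divisible by 2.
Case 2: Assuming x is odd, then by Premise 2, x plus 1 is even.
Since one of x is even or x is odd must hold, we get x is divisible by 2 or x plus 1 is even.

x is divisible by 2 or x plus 1 is even.


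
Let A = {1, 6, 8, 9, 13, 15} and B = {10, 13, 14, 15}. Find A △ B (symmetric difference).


A = {1, 6, 8, 9, 13, 15}
B = {10, 13, 14, 15}
Operation: symmetric difference
In A only: [1, 6, 8, 9], in B only: [10, 14]

{1, 6, 8, 9, 10, 14}


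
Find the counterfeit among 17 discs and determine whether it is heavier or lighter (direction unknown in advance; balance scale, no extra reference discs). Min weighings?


Let n = 17. 34 possibilities (n discs × lighter/heavier); each weighing has 3 outcomes.
Bound for k weighings: say the first weighing puts j discs on each pan. If it tips, the 2j weighed discs remain suspects (each with a known direction) and k-1 weighings give 3^(k-1) outcomes; 3^(k-1) is odd, so 2j ≤ 3^(k-1) - 1. If it balances, the n - 2j unweighed discs remain with direction unknown: 2(n - 2j) ≤ 3^(k-1) - 1 by the same parity argument. Adding, n ≤ (3^(k-1) - 1) + (3^(k-1) - 1)/2 = (3^k - 3)/2, and the classical three-group strategy achieves this (3 discs in 2 weighings, 12 in 3, 39 in 4, 120 in 5).
So we need the smallest k with (3^k - 3)/2 ≥ 17.
k = 3: (3^3 - 3)/2 = 12 < 17 ✗
k = 4: (3^4 - 3)/2 = 39 ≥ 17 ✓

4


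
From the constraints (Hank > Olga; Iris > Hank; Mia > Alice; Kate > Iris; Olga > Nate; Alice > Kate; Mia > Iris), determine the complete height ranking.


Constraints: Hank > Olga; Iris > Hank; Mia > Alice; Kate > Iris; Olga > Nate; Alice > Kate; Mia > Iris
Method: at each step, the next-highest is the one remaining person who never appears on the smaller side of a constraint between remaining people.
  Step 1: remaining {Olga, Iris, Nate, Alice, Kate, Hank, Mia}; on the smaller side: {Olga, Iris, Nate, Alice, Kate, Hank} → Mia is next (Mia > Alice; Mia > Iris).
  Step 2: remaining {Olga, Iris, Nate, Alice, Kate, Hank}; on the smaller side: {Olga, Iris, Nate, Kate, Hank} → Alice is next (Alice > Kate).
  Step 3: remaining {Olga, Iris, Nate, Kate, Hank}; on the smaller side: {Olga, Iris, Nate, Hank} → Kate is next (Kate > Iris).
  Step 4: remaining {Olga, Iris, Nate, Hank}; on the smaller side: {Olga, Nate, Hank} → Iris is next (Iris > Hank).
  Step 5: remaining {Olga, Nate, Hank}; on the smaller side: {Olga, Nate} → Hank is next (Hank > Olga).
  Step 6: remaining {Olga, Nate}; on the smaller side: {Nate} → Olga is next (Olga > Nate).
  Step 7: only Nate remains → lowest.
Final ranking (highest to lowest):

Mia > Alice > Kate > Iris > Hank > Olga > Nate


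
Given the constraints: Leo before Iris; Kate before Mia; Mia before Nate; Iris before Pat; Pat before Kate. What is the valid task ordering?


Constraints: Leo before Iris; Kate before Mia; Mia before Nate; Iris before Pat; Pat before Kate
Method: repeatedly schedule the remaining task that has no remaining task required before it.
  Step 1: remaining {Pat, Leo, Kate, Iris, Nate, Mia}; every task except Leo still has a predecessor pending → schedule Leo.
  Step 2: remaining {Pat, Kate, Iris, Nate, Mia}; every task except Iris still has a predecessor pending → schedule Iris.
  Step 3: remaining {Pat, Kate, Nate, Mia}; every task except Pat still has a predecessor pending → schedule Pat.
  Step 4: remaining {Kate, Nate, Mia}; every task except Kate still has a predecessor pending → schedule Kate.
  Step 5: remaining {Nate, Mia}; every task except Mia still has a predecessor pending → schedule Mia.
  Step 6: only Nate remains → schedule Nate.
Resulting order:

Leo → Iris → Pat → Kate → Mia → Nate


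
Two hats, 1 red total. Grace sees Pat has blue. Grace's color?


Total red = 1, Pat = blue
Red accounted for: 0
Remaining for Grace: 1
Grace's hat is red.

red


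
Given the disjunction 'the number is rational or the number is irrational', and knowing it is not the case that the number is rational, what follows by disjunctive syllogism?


Disjunctive syllogism: P ∨ Q, ¬P ⊢ Q
Disjunction: the number is rational ∨ the number is irrational
We know it is not the case that the number is rational.
By disjunctive syllogism, the other disjunct must be true.

The number is irrational


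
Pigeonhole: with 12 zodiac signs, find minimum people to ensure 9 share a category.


Pigeonhole: to guarantee k in one of n categories, need (k-1)×n + 1.
k = 9, n = 12
Minimum = (9-1) × 12 + 1 = 8 × 12 + 1

97


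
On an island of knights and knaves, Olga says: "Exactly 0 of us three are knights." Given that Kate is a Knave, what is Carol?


Olga claims exactly 0 knights among Olga, Kate, Carol.
Given: Kate is a Knave.

Case 1: Olga is a Knight (tells truth)
  Then exactly 0 of the three are knights.
  Counting Olga, Kate: 1 knight(s) so far. Need -1 more → impossible.
Case 2: Olga is a Knave (lies)
  Then the count is NOT 0.
  If Carol = Knave, count = 0 = 0 → claim would be true, contradicts lie.
  If Carol = Knight, count = 1 ≠ 0 → lie confirmed ✓

Carol is a Knight.

Knight


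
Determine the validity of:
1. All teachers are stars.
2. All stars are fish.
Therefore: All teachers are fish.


Premise 1: All teachers are stars.
Premise 2: All stars are fish.
Conclusion: All teachers are fish.
Barbara syllogism (AAA-1): All A are B, All B are C → All A are C.
Middle term (stars) distributed in premise 2.

Valid


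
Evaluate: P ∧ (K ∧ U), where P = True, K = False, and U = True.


P = True, K = False, U = True
Step 1: K ∧ U = False AND True = False
Step 2: P ∧ False = True AND False = False
AND is true only when ALL operands are true.

False


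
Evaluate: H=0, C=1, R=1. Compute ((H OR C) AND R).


H OR C = 0|1 = 1
1 AND 1 = 1

1


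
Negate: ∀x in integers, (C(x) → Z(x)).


Original: ∀x (C(x) → Z(x))
Rule: ¬∀→∃, ¬∃→∀, negate predicate.
Negation: ∃x (C(x) ∧ ¬Z(x))

∃x (C(x) ∧ ¬Z(x))


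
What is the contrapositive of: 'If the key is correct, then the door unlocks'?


Original: If the key is correct, then the door unlocks
Contrapositive: If ¬Q, then ¬P
Negate Q: not (the door unlocks)
Negate P: not (the key is correct)

If not (the door unlocks), then not (the key is correct).


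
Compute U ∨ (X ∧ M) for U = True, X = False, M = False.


U = True, X = False, M = False
Step 1: X ∧ M = False AND False = False
Step 2: U ∨ False = True OR False = True
AND evaluated first (higher precedence); then OR applied.

True


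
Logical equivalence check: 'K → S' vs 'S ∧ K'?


Expression 1: K → S
Expression 2: S ∧ K
Truth table (K S | Expr1 Expr2):
  T T |   T     T
  T F |   F     F
  F T |   T     F   ← differ
  F F |   T     F   ← differ
Counterexample: K=F, S=T gives Expr1 = T but Expr2 = F, so the expressions are NOT logically equivalent.

No


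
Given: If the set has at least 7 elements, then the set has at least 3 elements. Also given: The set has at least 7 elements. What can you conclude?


Modus ponens: P → Q, P ⊢ Q
P: the set has at least 7 elements
Q: the set has at least 3 elements
We have P → Q and P is true.
By modus ponens, Q must be true.

The set has at least 3 elements


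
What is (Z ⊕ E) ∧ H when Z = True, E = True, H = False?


Z = True, E = True, H = False
Step 1: Z ⊕ E = True XOR True = False
Step 2: False ∧ H = False AND False = False
XOR true when exactly one of Z,E is true; then AND with H.

False


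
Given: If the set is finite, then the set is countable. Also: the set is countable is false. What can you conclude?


Modus tollens: P → Q, ¬Q ⊢ ¬P
P: the set is finite
Q: the set is countable
We have P → Q and Q is false.
By modus tollens, P must be false.

It is not the case that the set is finite


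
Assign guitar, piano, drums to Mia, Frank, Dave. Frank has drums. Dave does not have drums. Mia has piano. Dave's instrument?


From clues:
  Frank → drums
  Mia → piano
By elimination, Dave gets the remaining.

guitar


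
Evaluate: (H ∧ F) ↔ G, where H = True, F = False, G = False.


H = True, F = False, G = False
Step 1: H ∧ F = True AND False = False
Step 2: (False) ↔ G: true when both sides have same truth value.
Result: False ↔ False = True

True


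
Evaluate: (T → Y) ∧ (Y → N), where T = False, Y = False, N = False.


T = False, Y = False, N = False
Step 1: T → Y is false only when T=True and Y=False. Result: True
Step 2: Y → N is false only when Y=True and N=False. Result: True
Step 3: True ∧ True = True

True


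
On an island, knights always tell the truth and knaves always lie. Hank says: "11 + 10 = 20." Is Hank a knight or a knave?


Statement: "11 + 10 = 20."
Actual: 11 + 10 = 21
Claimed: 20
Statement is FALSE → Hank lies → Knave

Knave


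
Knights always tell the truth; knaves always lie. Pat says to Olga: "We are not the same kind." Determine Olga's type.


Pat says: "We are not the same kind."
Case 1: Pat is a Knight (truth-teller)
  Statement is true → they ARE different → Olga is a Knave
Case 2: Pat is a Knave (liar)
  Statement is false → they are NOT different → Olga is a Knave
In both cases, Olga is a Knave.

Knave


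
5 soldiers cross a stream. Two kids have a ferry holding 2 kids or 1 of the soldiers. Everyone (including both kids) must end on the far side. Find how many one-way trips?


Per crossing of one of the soldiers: kids→, one←, one of the soldiers→, one← = 4 trips
5 × 4 = 20, + 1 final kids→ = 21
Minimum trips = 21

21


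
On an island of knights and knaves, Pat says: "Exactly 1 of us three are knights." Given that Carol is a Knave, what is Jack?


Pat claims exactly 1 knights among Pat, Carol, Jack.
Given: Carol is a Knave.

Case 1: Pat is a Knight (tells truth)
  Then exactly 1 of the three are knights.
  Counting Pat, Carol: 1 knight(s) so far. Need 0 more → Jack = Knave.
Case 2: Pat is a Knave (lies)
  Then the count is NOT 1.
  If Jack = Knight, count = 1 = 1 → claim would be true, contradicts lie.
  If Jack = Knave, count = 0 ≠ 1 → lie confirmed ✓

Jack is a Knave.

Knave


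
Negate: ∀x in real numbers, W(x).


Original: ∀x W(x)
Rule: ¬∀→∃, ¬∃→∀, negate predicate.
Negation: ∃x ¬W(x)

∃x ¬W(x)


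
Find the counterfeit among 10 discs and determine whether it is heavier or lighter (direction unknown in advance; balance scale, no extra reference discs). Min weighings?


Let n = 10. 20 possibilities (n discs × lighter/heavier); each weighing has 3 outcomes.
Bound for k weighings: say the first weighing puts j discs on each pan. If it tips, the 2j weighed discs remain suspects (each with a known direction) and k-1 weighings give 3^(k-1) outcomes; 3^(k-1) is odd, so 2j ≤ 3^(k-1) - 1. If it balances, the n - 2j unweighed discs remain with direction unknown: 2(n - 2j) ≤ 3^(k-1) - 1 by the same parity argument. Adding, n ≤ (3^(k-1) - 1) + (3^(k-1) - 1)/2 = (3^k - 3)/2, and the classical three-group strategy achieves this (3 discs in 2 weighings, 12 in 3, 39 in 4, 120 in 5).
So we need the smallest k with (3^k - 3)/2 ≥ 10.
k = 2: (3^2 - 3)/2 = 3 < 10 ✗
k = 3: (3^3 - 3)/2 = 12 ≥ 10 ✓

3


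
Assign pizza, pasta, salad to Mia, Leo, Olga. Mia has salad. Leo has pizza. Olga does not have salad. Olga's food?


From clues:
  Mia → salad
  Leo → pizza
By elimination, Olga gets the remaining.

pasta


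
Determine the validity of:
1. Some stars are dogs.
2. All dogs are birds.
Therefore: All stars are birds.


Premise 1: Some stars are dogs.
Premise 2: All dogs are birds.
Conclusion: All stars are birds.
Fallacy: illicit minor. The minor term (stars) is distributed in the conclusion ('All stars ...') but undistributed in its premise ('Some stars are dogs' doesn't cover all stars).
Only 'Some stars are birds' follows, not 'All'.

Invalid


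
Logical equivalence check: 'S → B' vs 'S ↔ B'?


Expression 1: S → B
Expression 2: S ↔ B
Truth table (S B | Expr1 Expr2):
  T T |   T     T
  T F |   F     F
  F T |   T     F   ← differ
  F F |   T     T
Counterexample: S=F, B=T gives Expr1 = T but Expr2 = F, so the expressions are NOT logically equivalent.

No


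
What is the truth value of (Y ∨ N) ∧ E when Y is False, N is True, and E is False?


Y = False, N = True, E = False
Step 1: Y ∨ N = False OR True = True
Step 2: True ∧ E = True AND False = False
OR is true when at least one operand is true; AND requires both.

False


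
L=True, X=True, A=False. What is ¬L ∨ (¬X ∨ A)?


L = True, X = True, A = False
Expression: ¬L ∨ (¬X ∨ A)
Step 1: ¬X = NOT True = False
Step 2: ¬X ∨ A = False OR False = False
Step 3: ¬L = NOT True = False
Step 4: (False) ∨ (False) = False OR False = False

False


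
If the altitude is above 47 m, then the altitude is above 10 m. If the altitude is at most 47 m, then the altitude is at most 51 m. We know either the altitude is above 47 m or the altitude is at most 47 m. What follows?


Constructive dilemma: (P → Q) ∧ (R → S), P ∨ R ⊢ Q ∨ S
Premise 1: the altitude is above 47 m → the altitude is above 10 m
Premise 2: the altitude is at most 47 m → the altitude is at most 51 m
Premise 3: the altitude is above 47 m ∨ the altitude is at most 47 m
Case 1: Assuming the altitude is above 47 m, then by Premise 1, the altitude is above 10 m.
Case 2: Assuming the altitude is at most 47 m, then by Premise 2, the altitude is at most 51 m.
Since one of the altitude is above 47 m or the altitude is at most 47 m must hold, we get the altitude is above 10 m or the altitude is at most 51 m.

The altitude is above 10 m or the altitude is at most 51 m.


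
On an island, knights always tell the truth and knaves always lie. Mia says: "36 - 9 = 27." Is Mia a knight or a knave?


Statement: "36 - 9 = 27."
Actual: 36 - 9 = 27
Claimed: 27
Statement is TRUE → Mia tells the truth → Knight

Knight


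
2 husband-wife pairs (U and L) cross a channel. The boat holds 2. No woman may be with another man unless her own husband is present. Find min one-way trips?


Label couples U and L.
1. WU+WL → (far: WU,WL; near: HU,HL)
2. WU ←   (far: WL; near: HU,HL,WU)
3. HU+HL → (far: HU,HL,WL; near: WU)
4. HU ←   (far: HL,WL; near: HU,WU)  — HU returns, since WU is alone on near bank
5. HU+WU → (far: all four; near: empty)
Every state respects the constraint.
Minimum trips = 5

5


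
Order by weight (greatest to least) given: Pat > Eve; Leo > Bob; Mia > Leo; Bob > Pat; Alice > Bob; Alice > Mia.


Constraints: Pat > Eve; Leo > Bob; Mia > Leo; Bob > Pat; Alice > Bob; Alice > Mia
Method: at each step, the next-highest is the one remaining person who never appears on the smaller side of a constraint between remaining people.
  Step 1: remaining {Leo, Mia, Pat, Alice, Eve, Bob}; on the smaller side: {Leo, Mia, Pat, Eve, Bob} → Alice is next (Alice > Bob; Alice > Mia).
  Step 2: remaining {Leo, Mia, Pat, Eve, Bob}; on the smaller side: {Leo, Pat, Eve, Bob} → Mia is next (Mia > Leo).
  Step 3: remaining {Leo, Pat, Eve, Bob}; on the smaller side: {Pat, Eve, Bob} → Leo is next (Leo > Bob).
  Step 4: remaining {Pat, Eve, Bob}; on the smaller side: {Pat, Eve} → Bob is next (Bob > Pat).
  Step 5: remaining {Pat, Eve}; on the smaller side: {Eve} → Pat is next (Pat > Eve).
  Step 6: only Eve remains → lowest.
Final ranking (highest to lowest):

Alice > Mia > Leo > Bob > Pat > Eve


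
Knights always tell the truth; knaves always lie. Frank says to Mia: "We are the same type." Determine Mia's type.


Frank says: "We are the same type."
Case 1: Frank is a Knight (truth-teller)
  Statement is true → they ARE the same → Mia is also a Knight
Case 2: Frank is a Knave (liar)
  Statement is false → they are NOT the same → Mia is a Knight
In both cases, Mia is a Knight.

Knight


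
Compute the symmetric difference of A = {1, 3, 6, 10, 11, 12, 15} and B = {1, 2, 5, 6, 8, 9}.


A = {1, 3, 6, 10, 11, 12, 15}
B = {1, 2, 5, 6, 8, 9}
Operation: symmetric difference
In A only: [3, 10, 11, 12, 15], in B only: [2, 5, 8, 9]

{2, 3, 5, 8, 9, 10, 11, 12, 15}


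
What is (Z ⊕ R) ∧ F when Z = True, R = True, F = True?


Z = True, R = True, F = True
Step 1: Z ⊕ R = True XOR True = False
Step 2: False ∧ F = False AND True = False
XOR true when exactly one of Z,R is true; then AND with F.

False


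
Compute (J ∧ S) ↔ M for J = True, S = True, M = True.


J = True, S = True, M = True
Step 1: J ∧ S = True AND True = True
Step 2: (True) ↔ M: true when both sides have same truth value.
Result: True ↔ True = True

True


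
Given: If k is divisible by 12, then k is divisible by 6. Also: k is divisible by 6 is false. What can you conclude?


Modus tollens: P → Q, ¬Q ⊢ ¬P
P: k is divisible by 12
Q: k is divisible by 6
We have P → Q and Q is false.
By modus tollens, P must be false.

It is not the case that k is divisible by 12


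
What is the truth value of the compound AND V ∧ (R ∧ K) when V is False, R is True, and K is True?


V = False, R = True, K = True
Step 1: R ∧ K = True AND True = True
Step 2: V ∧ True = False AND True = False
AND is true only when ALL operands are true.

False


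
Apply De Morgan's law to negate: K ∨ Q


De Morgan's law: ¬(P ∨ Q) ≡ ¬P ∧ ¬Q
¬(K ∨ Q) = ¬K ∧ ¬Q

¬K ∧ ¬Q


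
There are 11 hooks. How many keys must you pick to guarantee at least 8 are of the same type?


Pigeonhole: to guarantee k in one of n categories, need (k-1)×n + 1.
k = 8, n = 11
Minimum = (8-1) × 11 + 1 = 7 × 11 + 1

78


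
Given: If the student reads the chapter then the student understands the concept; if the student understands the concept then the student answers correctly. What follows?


Hypothetical syllogism: P → Q, Q → R ⊢ P → R
Premise 1: the student reads the chapter → the student understands the concept
Premise 2: the student understands the concept → the student answers correctly
Chain the implications: the middle term (the student understands the concept) links the two.
Conclusion: If the student reads the chapter, then the student answers correctly.

If the student reads the chapter, then the student answers correctly.


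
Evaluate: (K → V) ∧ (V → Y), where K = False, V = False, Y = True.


K = False, V = False, Y = True
Step 1: K → V is false only when K=True and V=False. Result: True
Step 2: V → Y is false only when V=True and Y=False. Result: True
Step 3: True ∧ True = True

True


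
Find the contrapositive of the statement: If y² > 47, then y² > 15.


Original: If y² > 47, then y² > 15
Contrapositive: If ¬Q, then ¬P
Negate Q: not (y² > 15)
Negate P: not (y² > 47)

If not (y² > 15), then not (y² > 47).


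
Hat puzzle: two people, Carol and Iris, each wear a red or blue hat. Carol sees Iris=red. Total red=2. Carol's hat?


Total red = 2, Iris = red
Red accounted for: 1
Remaining for Carol: 1
Carol's hat is red.

red


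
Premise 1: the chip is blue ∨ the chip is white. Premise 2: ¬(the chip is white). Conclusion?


Disjunctive syllogism: P ∨ Q, ¬P ⊢ Q
Disjunction: the chip is blue ∨ the chip is white
We know it is not the case that the chip is white.
By disjunctive syllogism, the other disjunct must be true.

The chip is blue


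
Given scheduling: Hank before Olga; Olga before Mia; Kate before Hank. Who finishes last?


Constraints: Hank before Olga; Olga before Mia; Kate before Hank
The last task can have nothing scheduled after it, so it must never appear on the left of a 'before'.
Tasks appearing before some other task: Hank, Olga, Kate.
The only task not in that list is Mia → it is last.

Mia


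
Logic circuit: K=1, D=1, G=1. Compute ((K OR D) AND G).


K OR D = 1|1 = 1
1 AND 1 = 1

1


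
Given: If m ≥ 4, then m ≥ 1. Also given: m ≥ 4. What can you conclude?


Modus ponens: P → Q, P ⊢ Q
P: m ≥ 4
Q: m ≥ 1
We have P → Q and P is true.
By modus ponens, Q must be true.

m ≥ 1


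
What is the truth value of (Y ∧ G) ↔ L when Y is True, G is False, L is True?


Y = True, G = False, L = True
Step 1: Y ∧ G = True AND False = False
Step 2: (False) ↔ L: true when both sides have same truth value.
Result: False ↔ True = False

False


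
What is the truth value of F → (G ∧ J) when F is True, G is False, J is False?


F = True, G = False, J = False
Step 1: G ∧ J = False AND False = False
Step 2: F → (False): false only when F=True and consequent=False.
Result: False

False


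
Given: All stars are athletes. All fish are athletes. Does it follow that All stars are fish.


Premise 1: All stars are athletes.
Premise 2: All fish are athletes.
Conclusion: All stars are fish.
Fallacy: undistributed middle. athletes is predicate in both.
Counterexample: stars and fish could be disjoint subsets of athletes.

Invalid


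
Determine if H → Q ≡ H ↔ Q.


Expression 1: H → Q
Expression 2: H ↔ Q
Truth table (H Q | Expr1 Expr2):
  T T |   T     T
  T F |   F     F
  F T |   T     F   ← differ
  F F |   T     T
Counterexample: H=F, Q=T gives Expr1 = T but Expr2 = F, so the expressions are NOT logically equivalent.

No


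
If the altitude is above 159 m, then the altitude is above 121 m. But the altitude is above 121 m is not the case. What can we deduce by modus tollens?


Modus tollens: P → Q, ¬Q ⊢ ¬P
P: the altitude is above 159 m
Q: the altitude is above 121 m
We have P → Q and Q is false.
By modus tollens, P must be false.

It is not the case that the altitude is above 159 m


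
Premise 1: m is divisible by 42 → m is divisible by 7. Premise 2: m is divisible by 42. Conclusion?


Modus ponens: P → Q, P ⊢ Q
P: m is divisible by 42
Q: m is divisible by 7
We have P → Q and P is true.
By modus ponens, Q must be true.

m is divisible by 7


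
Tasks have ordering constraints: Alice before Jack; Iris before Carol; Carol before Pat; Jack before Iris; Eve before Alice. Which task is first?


Constraints: Alice before Jack; Iris before Carol; Carol before Pat; Jack before Iris; Eve before Alice
The first task can have nothing scheduled before it, so it must never appear on the right of a 'before'.
Tasks appearing after some 'before': Jack, Carol, Pat, Iris, Alice.
The only task not in that list is Eve → it is first.

Eve


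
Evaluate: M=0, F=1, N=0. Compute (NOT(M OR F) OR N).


M OR F = 1
NOT(1) = 0
0 OR 0 = 0

0


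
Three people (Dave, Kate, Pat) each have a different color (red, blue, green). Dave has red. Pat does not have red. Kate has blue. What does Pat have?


From clues:
  Dave → red
  Kate → blue
By elimination, Pat gets the remaining.

green


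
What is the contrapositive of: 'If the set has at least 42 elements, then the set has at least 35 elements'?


Original: If the set has at least 42 elements, then the set has at least 35 elements
Contrapositive: If ¬Q, then ¬P
Negate Q: not (the set has at least 35 elements)
Negate P: not (the set has at least 42 elements)

If not (the set has at least 35 elements), then not (the set has at least 42 elements).


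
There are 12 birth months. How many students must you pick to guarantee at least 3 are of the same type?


Pigeonhole: to guarantee k in one of n categories, need (k-1)×n + 1.
k = 3, n = 12
Minimum = (3-1) × 12 + 1 = 2 × 12 + 1

25


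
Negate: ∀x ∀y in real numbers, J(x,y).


Original: ∀x ∀y J(x,y)
Rule: ¬∀→∃, ¬∃→∀, negate predicate.
Negation: ∃x ∃y ¬J(x,y)

∃x ∃y ¬J(x,y)


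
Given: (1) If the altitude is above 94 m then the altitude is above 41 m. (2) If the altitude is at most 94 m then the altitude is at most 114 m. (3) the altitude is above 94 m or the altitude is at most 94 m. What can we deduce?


Constructive dilemma: (P → Q) ∧ (R → S), P ∨ R ⊢ Q ∨ S
Premise 1: the altitude is above 94 m → the altitude is above 41 m
Premise 2: the altitude is at most 94 m → the altitude is at most 114 m
Premise 3: the altitude is above 94 m ∨ the altitude is at most 94 m
Case 1: Assuming the altitude is above 94 m, then by Premise 1, the altitude is above 41 m.
Case 2: Assuming the altitude is at most 94 m, then by Premise 2, the altitude is at most 114 m.
Since one of the altitude is above 94 m or the altitude is at most 94 m must hold, we get the altitude is above 41 m or the altitude is at most 114 m.

The altitude is above 41 m or the altitude is at most 114 m.


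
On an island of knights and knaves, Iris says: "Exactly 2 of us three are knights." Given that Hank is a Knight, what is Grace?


Iris claims exactly 2 knights among Iris, Hank, Grace.
Given: Hank is a Knight.

Case 1: Iris is a Knight (tells truth)
  Then exactly 2 of the three are knights.
  Counting Iris, Hank: 2 knight(s) so far. Need 0 more → Grace = Knave.
Case 2: Iris is a Knave (lies)
  Then the count is NOT 2.
  If Grace = Knight, count = 2 = 2 → claim would be true, contradicts lie.
  If Grace = Knave, count = 1 ≠ 2 → lie confirmed ✓

Grace is a Knave.

Knave


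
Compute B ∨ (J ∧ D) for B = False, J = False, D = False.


B = False, J = False, D = False
Step 1: J ∧ D = False AND False = False
Step 2: B ∨ False = False OR False = False
AND evaluated first (higher precedence); then OR applied.

False


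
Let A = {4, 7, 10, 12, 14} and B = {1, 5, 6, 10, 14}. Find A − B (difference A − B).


A = {4, 7, 10, 12, 14}
B = {1, 5, 6, 10, 14}
Operation: difference A − B
In A but not B: 4, 7, 12

{4, 7, 12}


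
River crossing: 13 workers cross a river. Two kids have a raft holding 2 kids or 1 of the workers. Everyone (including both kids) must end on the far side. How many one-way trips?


Per crossing of one of the workers: kids→, one←, one of the workers→, one← = 4 trips
13 × 4 = 52, + 1 final kids→ = 53
Minimum trips = 53

53


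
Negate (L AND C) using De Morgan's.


De Morgan's law: ¬(P ∧ Q) ≡ ¬P ∨ ¬Q
¬(L ∧ C) = ¬L ∨ ¬C

¬L ∨ ¬C


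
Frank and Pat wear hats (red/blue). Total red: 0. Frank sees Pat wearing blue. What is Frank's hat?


Total red = 0, Pat = blue
Red accounted for: 0
Remaining for Frank: 0
Frank's hat is blue.

blue


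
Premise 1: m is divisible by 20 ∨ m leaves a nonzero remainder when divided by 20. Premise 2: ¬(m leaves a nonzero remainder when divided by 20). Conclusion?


Disjunctive syllogism: P ∨ Q, ¬P ⊢ Q
Disjunction: m is divisible by 20 ∨ m leaves a nonzero remainder when divided by 20
We know it is not the case that m leaves a nonzero remainder when divided by 20.
By disjunctive syllogism, the other disjunct must be true.

m is divisible by 20


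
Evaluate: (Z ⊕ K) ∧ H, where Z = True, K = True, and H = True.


Z = True, K = True, H = True
Step 1: Z ⊕ K = True XOR True = False
Step 2: False ∧ H = False AND True = False
XOR true when exactly one of Z,K is true; then AND with H.

False


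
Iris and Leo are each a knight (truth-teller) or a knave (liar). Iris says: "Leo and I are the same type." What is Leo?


Iris says: "Leo and I are the same type."
Case 1: Iris is a Knight (truth-teller)
  Statement is true → they ARE the same → Leo is also a Knight
Case 2: Iris is a Knave (liar)
  Statement is false → they are NOT the same → Leo is a Knight
In both cases, Leo is a Knight.

Knight


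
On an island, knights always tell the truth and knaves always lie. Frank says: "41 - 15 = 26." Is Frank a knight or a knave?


Statement: "41 - 15 = 26."
Actual: 41 - 15 = 26
Claimed: 26
Statement is TRUE → Frank tells the truth → Knight

Knight


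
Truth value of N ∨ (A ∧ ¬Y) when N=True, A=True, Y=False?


N = True, A = True, Y = False
Expression: N ∨ (A ∧ ¬Y)
Step 1: ¬Y = NOT False = True
Step 2: A ∧ ¬Y = True AND True = True
Step 3: N ∨ (True) = True OR True = True

True


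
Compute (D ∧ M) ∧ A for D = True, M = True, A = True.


D = True, M = True, A = True
Step 1: D ∧ M = True AND True = True
Step 2: True ∧ A = True AND True = True
AND is true only when ALL operands are true.

True


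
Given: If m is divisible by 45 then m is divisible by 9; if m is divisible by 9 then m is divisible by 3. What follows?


Hypothetical syllogism: P → Q, Q → R ⊢ P → R
Premise 1: m is divisible by 45 → m is divisible by 9
Premise 2: m is divisible by 9 → m is divisible by 3
Chain the implications: the middle term (m is divisible by 9) links the two.
Conclusion: If m is divisible by 45, then m is divisible by 3.

If m is divisible by 45, then m is divisible by 3.


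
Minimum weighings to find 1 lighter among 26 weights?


Each weighing has 3 outcomes (left heavy / balance / right heavy), so k weighings distinguish at most 3^k cases; splitting into three near-equal groups achieves this.
Need 3^k ≥ 26: 3^2 = 9 < 26 ≤ 3^3 = 27
k = ⌈log₃(26)⌉ = 3

3


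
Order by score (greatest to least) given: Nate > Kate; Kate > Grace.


Constraints: Nate > Kate; Kate > Grace
Method: at each step, the next-highest is the one remaining person who never appears on the smaller side of a constraint between remaining people.
  Step 1: remaining {Grace, Kate, Nate}; on the smaller side: {Grace, Kate} → Nate is next (Nate > Kate).
  Step 2: remaining {Grace, Kate}; on the smaller side: {Grace} → Kate is next (Kate > Grace).
  Step 3: only Grace remains → lowest.
Final ranking (highest to lowest):

Nate > Kate > Grace


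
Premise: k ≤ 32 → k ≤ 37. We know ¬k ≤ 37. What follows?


Modus tollens: P → Q, ¬Q ⊢ ¬P
P: k ≤ 32
Q: k ≤ 37
We have P → Q and Q is false.
By modus tollens, P must be false.

It is not the case that k ≤ 32


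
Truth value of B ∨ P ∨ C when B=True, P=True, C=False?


B = True, P = True, C = False
Expression: B ∨ P ∨ C
Step 1: B ∨ P = True OR True = True
Step 2: (True) ∨ C = True OR False = True

True


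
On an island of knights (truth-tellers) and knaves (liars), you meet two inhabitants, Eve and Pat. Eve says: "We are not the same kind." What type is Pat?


Eve says: "We are not the same kind."
Case 1: Eve is a Knight (truth-teller)
  Statement is true → they ARE different → Pat is a Knave
Case 2: Eve is a Knave (liar)
  Statement is false → they are NOT different → Pat is a Knave
In both cases, Pat is a Knave.

Knave


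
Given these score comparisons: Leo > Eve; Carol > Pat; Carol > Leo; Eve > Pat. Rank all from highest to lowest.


Constraints: Leo > Eve; Carol > Pat; Carol > Leo; Eve > Pat
Method: at each step, the next-highest is the one remaining person who never appears on the smaller side of a constraint between remaining people.
  Step 1: remaining {Eve, Leo, Pat, Carol}; on the smaller side: {Eve, Leo, Pat} → Carol is next (Carol > Pat; Carol > Leo).
  Step 2: remaining {Eve, Leo, Pat}; on the smaller side: {Eve, Pat} → Leo is next (Leo > Eve).
  Step 3: remaining {Eve, Pat}; on the smaller side: {Pat} → Eve is next (Eve > Pat).
  Step 4: only Pat remains → lowest.
Final ranking (highest to lowest):

Carol > Leo > Eve > Pat


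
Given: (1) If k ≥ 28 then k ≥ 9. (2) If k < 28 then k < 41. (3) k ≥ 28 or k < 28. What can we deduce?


Constructive dilemma: (P → Q) ∧ (R → S), P ∨ R ⊢ Q ∨ S
Premise 1: k ≥ 28 → k ≥ 9
Premise 2: k < 28 → k < 41
Premise 3: k ≥ 28 ∨ k < 28
Case 1: Assuming k ≥ 28, then by Premise 1, k ≥ 9.
Case 2: Assuming k < 28, then by Premise 2, k < 41.
Since one of k ≥ 28 or k < 28 must hold, we get k ≥ 9 or k < 41.

k ≥ 9 or k < 41.


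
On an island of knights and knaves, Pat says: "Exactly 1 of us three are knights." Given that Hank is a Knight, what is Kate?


Pat claims exactly 1 knights among Pat, Hank, Kate.
Given: Hank is a Knight.

Case 1: Pat is a Knight (tells truth)
  Then exactly 1 of the three are knights.
  Counting Pat, Hank: 2 knight(s) so far. Need -1 more → impossible.
Case 2: Pat is a Knave (lies)
  Then the count is NOT 1.
  If Kate = Knave, count = 1 = 1 → claim would be true, contradicts lie.
  If Kate = Knight, count = 2 ≠ 1 → lie confirmed ✓

Kate is a Knight.

Knight


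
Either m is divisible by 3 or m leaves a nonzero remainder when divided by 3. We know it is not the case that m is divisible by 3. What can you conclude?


Disjunctive syllogism: P ∨ Q, ¬P ⊢ Q
Disjunction: m is divisible by 3 ∨ m leaves a nonzero remainder when divided by 3
We know it is not the case that m is divisible by 3.
By disjunctive syllogism, the other disjunct must be true.

m leaves a nonzero remainder when divided by 3


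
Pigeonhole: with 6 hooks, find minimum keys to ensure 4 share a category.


Pigeonhole: to guarantee k in one of n categories, need (k-1)×n + 1.
k = 4, n = 6
Minimum = (4-1) × 6 + 1 = 3 × 6 + 1

19


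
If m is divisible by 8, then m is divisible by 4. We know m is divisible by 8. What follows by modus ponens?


Modus ponens: P → Q, P ⊢ Q
P: m is divisible by 8
Q: m is divisible by 4
We have P → Q and P is true.
By modus ponens, Q must be true.

m is divisible by 4


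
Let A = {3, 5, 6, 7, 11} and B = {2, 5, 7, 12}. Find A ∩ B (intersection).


A = {3, 5, 6, 7, 11}
B = {2, 5, 7, 12}
Operation: intersection
Elements in both: 5, 7

{5, 7}


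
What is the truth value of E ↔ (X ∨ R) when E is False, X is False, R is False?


E = False, X = False, R = False
Step 1: X ∨ R = False OR False = False
Step 2: E ↔ (False): true when both sides have same truth value.
Result: False ↔ False = True

True


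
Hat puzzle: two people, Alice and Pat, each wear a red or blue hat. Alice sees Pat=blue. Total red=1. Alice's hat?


Total red = 1, Pat = blue
Red accounted for: 0
Remaining for Alice: 1
Alice's hat is red.

red


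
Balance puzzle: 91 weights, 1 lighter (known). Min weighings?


Each weighing has 3 outcomes (left heavy / balance / right heavy), so k weighings distinguish at most 3^k cases; splitting into three near-equal groups achieves this.
Need 3^k ≥ 91: 3^4 = 81 < 91 ≤ 3^5 = 243
k = ⌈log₃(91)⌉ = 5

5


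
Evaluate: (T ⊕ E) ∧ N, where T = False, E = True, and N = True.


T = False, E = True, N = True
Step 1: T ⊕ E = False XOR True = True
Step 2: True ∧ N = True AND True = True
XOR true when exactly one of T,E is true; then AND with N.

True


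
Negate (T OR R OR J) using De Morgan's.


De Morgan's law: ¬(P ∨ Q ∨ R) ≡ ¬P ∧ ¬Q ∧ ¬R
¬(T ∨ R ∨ J) = ¬T ∧ ¬R ∧ ¬J

¬T ∧ ¬R ∧ ¬J


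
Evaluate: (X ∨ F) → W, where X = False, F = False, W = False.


X = False, F = False, W = False
Step 1: X ∨ F = False OR False = False
Step 2: (False) → W: false only when antecedent=True and W=False.
Result: True

True


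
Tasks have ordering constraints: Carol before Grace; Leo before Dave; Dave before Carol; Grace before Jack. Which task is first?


Constraints: Carol before Grace; Leo before Dave; Dave before Carol; Grace before Jack
The first task can have nothing scheduled before it, so it must never appear on the right of a 'before'.
Tasks appearing after some 'before': Grace, Dave, Carol, Jack.
The only task not in that list is Leo → it is first.

Leo


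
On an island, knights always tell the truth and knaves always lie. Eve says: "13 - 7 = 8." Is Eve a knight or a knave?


Statement: "13 - 7 = 8."
Actual: 13 - 7 = 6
Claimed: 8
Statement is FALSE → Eve lies → Knave

Knave
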